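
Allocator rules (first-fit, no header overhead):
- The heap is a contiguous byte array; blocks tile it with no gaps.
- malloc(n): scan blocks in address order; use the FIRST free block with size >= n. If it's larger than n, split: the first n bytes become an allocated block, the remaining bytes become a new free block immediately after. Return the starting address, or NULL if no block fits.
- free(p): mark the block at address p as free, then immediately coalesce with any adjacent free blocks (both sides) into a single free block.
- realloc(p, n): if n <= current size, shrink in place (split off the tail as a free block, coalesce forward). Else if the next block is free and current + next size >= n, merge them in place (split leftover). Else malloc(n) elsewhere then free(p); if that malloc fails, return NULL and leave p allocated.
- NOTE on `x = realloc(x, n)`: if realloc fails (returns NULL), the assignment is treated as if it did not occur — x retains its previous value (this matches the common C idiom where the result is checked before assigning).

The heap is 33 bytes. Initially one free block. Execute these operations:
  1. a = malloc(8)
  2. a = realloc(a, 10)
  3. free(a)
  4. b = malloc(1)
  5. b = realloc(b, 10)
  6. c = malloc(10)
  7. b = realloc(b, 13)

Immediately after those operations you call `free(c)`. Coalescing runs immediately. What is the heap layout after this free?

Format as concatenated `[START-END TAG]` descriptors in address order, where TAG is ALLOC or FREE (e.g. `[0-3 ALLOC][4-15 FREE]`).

Op 1: a = malloc(8) -> a = 0; heap: [0-7 ALLOC][8-32 FREE]
Op 2: a = realloc(a, 10) -> a = 0; heap: [0-9 ALLOC][10-32 FREE]
Op 3: free(a) -> (freed a); heap: [0-32 FREE]
Op 4: b = malloc(1) -> b = 0; heap: [0-0 ALLOC][1-32 FREE]
Op 5: b = realloc(b, 10) -> b = 0; heap: [0-9 ALLOC][10-32 FREE]
Op 6: c = malloc(10) -> c = 10; heap: [0-9 ALLOC][10-19 ALLOC][20-32 FREE]
Op 7: b = realloc(b, 13) -> b = 20; heap: [0-9 FREE][10-19 ALLOC][20-32 ALLOC]
free(c): c = 10 -> block [10-19 ALLOC]; mark free, coalesce with adjacent free neighbors -> [0-19 FREE][20-32 ALLOC]

Answer: [0-19 FREE][20-32 ALLOC]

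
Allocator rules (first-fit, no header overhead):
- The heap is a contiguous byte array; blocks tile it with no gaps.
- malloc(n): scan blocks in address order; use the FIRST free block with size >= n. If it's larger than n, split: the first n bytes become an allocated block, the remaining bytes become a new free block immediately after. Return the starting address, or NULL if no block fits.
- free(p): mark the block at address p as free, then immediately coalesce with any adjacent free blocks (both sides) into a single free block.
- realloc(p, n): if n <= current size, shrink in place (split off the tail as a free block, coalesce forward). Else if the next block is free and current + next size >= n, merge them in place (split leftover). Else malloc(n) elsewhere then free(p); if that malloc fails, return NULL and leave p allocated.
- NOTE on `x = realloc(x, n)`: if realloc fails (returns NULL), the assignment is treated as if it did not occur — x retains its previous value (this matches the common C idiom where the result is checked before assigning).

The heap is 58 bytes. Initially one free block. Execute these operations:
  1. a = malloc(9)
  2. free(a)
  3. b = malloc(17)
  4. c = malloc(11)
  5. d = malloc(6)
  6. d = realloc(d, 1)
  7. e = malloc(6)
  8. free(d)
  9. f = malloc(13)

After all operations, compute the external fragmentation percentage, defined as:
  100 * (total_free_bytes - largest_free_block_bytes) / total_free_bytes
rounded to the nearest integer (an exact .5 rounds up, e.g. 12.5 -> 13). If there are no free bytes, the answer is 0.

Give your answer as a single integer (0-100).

Op 1: a = malloc(9) -> a = 0; heap: [0-8 ALLOC][9-57 FREE]
Op 2: free(a) -> (freed a); heap: [0-57 FREE]
Op 3: b = malloc(17) -> b = 0; heap: [0-16 ALLOC][17-57 FREE]
Op 4: c = malloc(11) -> c = 17; heap: [0-16 ALLOC][17-27 ALLOC][28-57 FREE]
Op 5: d = malloc(6) -> d = 28; heap: [0-16 ALLOC][17-27 ALLOC][28-33 ALLOC][34-57 FREE]
Op 6: d = realloc(d, 1) -> d = 28; heap: [0-16 ALLOC][17-27 ALLOC][28-28 ALLOC][29-57 FREE]
Op 7: e = malloc(6) -> e = 29; heap: [0-16 ALLOC][17-27 ALLOC][28-28 ALLOC][29-34 ALLOC][35-57 FREE]
Op 8: free(d) -> (freed d); heap: [0-16 ALLOC][17-27 ALLOC][28-28 FREE][29-34 ALLOC][35-57 FREE]
Op 9: f = malloc(13) -> f = 35; heap: [0-16 ALLOC][17-27 ALLOC][28-28 FREE][29-34 ALLOC][35-47 ALLOC][48-57 FREE]
Free blocks: [1 10] total_free=11 largest=10 -> 100*(11-10)/11 = 100/11 ≈ 9.091 -> rounds to 9

Answer: 9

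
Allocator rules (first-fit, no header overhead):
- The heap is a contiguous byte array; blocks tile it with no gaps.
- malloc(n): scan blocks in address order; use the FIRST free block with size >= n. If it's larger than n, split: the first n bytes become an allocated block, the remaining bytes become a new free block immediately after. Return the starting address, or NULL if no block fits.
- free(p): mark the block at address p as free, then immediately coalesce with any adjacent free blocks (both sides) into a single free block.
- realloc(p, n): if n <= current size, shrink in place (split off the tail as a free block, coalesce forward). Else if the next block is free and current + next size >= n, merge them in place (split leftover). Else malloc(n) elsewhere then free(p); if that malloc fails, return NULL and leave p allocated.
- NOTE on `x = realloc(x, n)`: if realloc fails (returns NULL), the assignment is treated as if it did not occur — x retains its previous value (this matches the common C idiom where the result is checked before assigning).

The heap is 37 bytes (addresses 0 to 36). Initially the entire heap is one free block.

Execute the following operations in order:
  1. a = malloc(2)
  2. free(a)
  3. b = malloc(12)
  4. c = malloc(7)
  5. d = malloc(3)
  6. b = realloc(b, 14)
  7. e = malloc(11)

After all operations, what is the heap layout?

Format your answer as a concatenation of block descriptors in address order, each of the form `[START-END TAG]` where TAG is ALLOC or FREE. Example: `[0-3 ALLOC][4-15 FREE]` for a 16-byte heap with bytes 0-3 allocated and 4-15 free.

Answer: [0-10 ALLOC][11-11 FREE][12-18 ALLOC][19-21 ALLOC][22-35 ALLOC][36-36 FREE]

Derivation:
Op 1: a = malloc(2) -> a = 0; heap: [0-1 ALLOC][2-36 FREE]
Op 2: free(a) -> (freed a); heap: [0-36 FREE]
Op 3: b = malloc(12) -> b = 0; heap: [0-11 ALLOC][12-36 FREE]
Op 4: c = malloc(7) -> c = 12; heap: [0-11 ALLOC][12-18 ALLOC][19-36 FREE]
Op 5: d = malloc(3) -> d = 19; heap: [0-11 ALLOC][12-18 ALLOC][19-21 ALLOC][22-36 FREE]
Op 6: b = realloc(b, 14) -> b = 22; heap: [0-11 FREE][12-18 ALLOC][19-21 ALLOC][22-35 ALLOC][36-36 FREE]
Op 7: e = malloc(11) -> e = 0; heap: [0-10 ALLOC][11-11 FREE][12-18 ALLOC][19-21 ALLOC][22-35 ALLOC][36-36 FREE]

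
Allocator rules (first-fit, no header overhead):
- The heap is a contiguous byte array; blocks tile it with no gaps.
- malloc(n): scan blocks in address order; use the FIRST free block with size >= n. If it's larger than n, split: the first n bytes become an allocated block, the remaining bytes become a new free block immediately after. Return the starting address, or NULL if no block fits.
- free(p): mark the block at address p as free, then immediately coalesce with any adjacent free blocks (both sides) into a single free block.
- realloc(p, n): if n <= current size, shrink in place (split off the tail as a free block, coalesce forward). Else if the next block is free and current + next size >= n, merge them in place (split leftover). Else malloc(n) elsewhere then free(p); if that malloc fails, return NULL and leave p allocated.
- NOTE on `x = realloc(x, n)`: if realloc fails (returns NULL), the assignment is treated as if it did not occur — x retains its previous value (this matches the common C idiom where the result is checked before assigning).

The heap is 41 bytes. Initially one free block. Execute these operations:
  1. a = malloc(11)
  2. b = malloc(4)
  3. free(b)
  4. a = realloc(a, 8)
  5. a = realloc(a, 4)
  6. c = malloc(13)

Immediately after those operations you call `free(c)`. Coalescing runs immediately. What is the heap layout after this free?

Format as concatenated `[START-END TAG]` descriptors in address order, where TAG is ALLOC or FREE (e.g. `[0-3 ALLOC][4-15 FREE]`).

Answer: [0-3 ALLOC][4-40 FREE]

Derivation:
Op 1: a = malloc(11) -> a = 0; heap: [0-10 ALLOC][11-40 FREE]
Op 2: b = malloc(4) -> b = 11; heap: [0-10 ALLOC][11-14 ALLOC][15-40 FREE]
Op 3: free(b) -> (freed b); heap: [0-10 ALLOC][11-40 FREE]
Op 4: a = realloc(a, 8) -> a = 0; heap: [0-7 ALLOC][8-40 FREE]
Op 5: a = realloc(a, 4) -> a = 0; heap: [0-3 ALLOC][4-40 FREE]
Op 6: c = malloc(13) -> c = 4; heap: [0-3 ALLOC][4-16 ALLOC][17-40 FREE]
free(c): c = 4 -> block [4-16 ALLOC]; mark free, coalesce with adjacent free neighbors -> [0-3 ALLOC][4-40 FREE]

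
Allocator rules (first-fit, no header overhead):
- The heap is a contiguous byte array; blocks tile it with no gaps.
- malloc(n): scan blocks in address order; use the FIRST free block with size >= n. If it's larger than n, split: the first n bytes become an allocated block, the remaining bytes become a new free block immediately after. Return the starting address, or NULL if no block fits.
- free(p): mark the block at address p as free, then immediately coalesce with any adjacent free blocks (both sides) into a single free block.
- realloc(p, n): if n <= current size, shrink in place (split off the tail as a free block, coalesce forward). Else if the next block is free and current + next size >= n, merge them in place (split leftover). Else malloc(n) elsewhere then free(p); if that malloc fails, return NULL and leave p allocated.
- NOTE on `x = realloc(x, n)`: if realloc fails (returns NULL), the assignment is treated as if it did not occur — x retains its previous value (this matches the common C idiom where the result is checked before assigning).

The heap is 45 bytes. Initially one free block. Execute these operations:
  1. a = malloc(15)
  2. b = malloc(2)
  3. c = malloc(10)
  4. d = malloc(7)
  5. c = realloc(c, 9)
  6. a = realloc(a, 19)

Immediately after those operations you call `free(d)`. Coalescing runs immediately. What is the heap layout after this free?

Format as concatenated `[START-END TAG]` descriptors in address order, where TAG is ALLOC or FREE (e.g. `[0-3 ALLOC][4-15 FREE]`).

Answer: [0-14 ALLOC][15-16 ALLOC][17-25 ALLOC][26-44 FREE]

Derivation:
Op 1: a = malloc(15) -> a = 0; heap: [0-14 ALLOC][15-44 FREE]
Op 2: b = malloc(2) -> b = 15; heap: [0-14 ALLOC][15-16 ALLOC][17-44 FREE]
Op 3: c = malloc(10) -> c = 17; heap: [0-14 ALLOC][15-16 ALLOC][17-26 ALLOC][27-44 FREE]
Op 4: d = malloc(7) -> d = 27; heap: [0-14 ALLOC][15-16 ALLOC][17-26 ALLOC][27-33 ALLOC][34-44 FREE]
Op 5: c = realloc(c, 9) -> c = 17; heap: [0-14 ALLOC][15-16 ALLOC][17-25 ALLOC][26-26 FREE][27-33 ALLOC][34-44 FREE]
Op 6: a = realloc(a, 19) -> NULL (a unchanged); heap: [0-14 ALLOC][15-16 ALLOC][17-25 ALLOC][26-26 FREE][27-33 ALLOC][34-44 FREE]
free(d): d = 27 -> block [27-33 ALLOC]; mark free, coalesce with adjacent free neighbors -> [0-14 ALLOC][15-16 ALLOC][17-25 ALLOC][26-44 FREE]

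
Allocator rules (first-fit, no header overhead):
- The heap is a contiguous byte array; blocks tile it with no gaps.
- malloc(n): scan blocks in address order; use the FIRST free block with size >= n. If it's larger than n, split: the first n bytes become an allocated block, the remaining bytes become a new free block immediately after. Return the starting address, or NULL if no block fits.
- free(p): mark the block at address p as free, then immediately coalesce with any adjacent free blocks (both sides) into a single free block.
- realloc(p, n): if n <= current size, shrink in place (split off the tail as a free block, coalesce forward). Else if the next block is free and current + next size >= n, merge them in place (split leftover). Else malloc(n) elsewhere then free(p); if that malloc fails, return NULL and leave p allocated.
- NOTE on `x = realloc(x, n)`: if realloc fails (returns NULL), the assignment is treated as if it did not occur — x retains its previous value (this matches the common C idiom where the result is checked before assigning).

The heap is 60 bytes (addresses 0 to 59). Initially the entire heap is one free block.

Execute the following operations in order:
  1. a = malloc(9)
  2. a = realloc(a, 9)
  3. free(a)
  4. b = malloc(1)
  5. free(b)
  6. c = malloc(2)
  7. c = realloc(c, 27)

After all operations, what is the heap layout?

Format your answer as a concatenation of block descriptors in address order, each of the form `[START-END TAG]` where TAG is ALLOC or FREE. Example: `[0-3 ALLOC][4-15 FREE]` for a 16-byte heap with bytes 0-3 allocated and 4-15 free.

Answer: [0-26 ALLOC][27-59 FREE]

Derivation:
Op 1: a = malloc(9) -> a = 0; heap: [0-8 ALLOC][9-59 FREE]
Op 2: a = realloc(a, 9) -> a = 0; heap: [0-8 ALLOC][9-59 FREE]
Op 3: free(a) -> (freed a); heap: [0-59 FREE]
Op 4: b = malloc(1) -> b = 0; heap: [0-0 ALLOC][1-59 FREE]
Op 5: free(b) -> (freed b); heap: [0-59 FREE]
Op 6: c = malloc(2) -> c = 0; heap: [0-1 ALLOC][2-59 FREE]
Op 7: c = realloc(c, 27) -> c = 0; heap: [0-26 ALLOC][27-59 FREE]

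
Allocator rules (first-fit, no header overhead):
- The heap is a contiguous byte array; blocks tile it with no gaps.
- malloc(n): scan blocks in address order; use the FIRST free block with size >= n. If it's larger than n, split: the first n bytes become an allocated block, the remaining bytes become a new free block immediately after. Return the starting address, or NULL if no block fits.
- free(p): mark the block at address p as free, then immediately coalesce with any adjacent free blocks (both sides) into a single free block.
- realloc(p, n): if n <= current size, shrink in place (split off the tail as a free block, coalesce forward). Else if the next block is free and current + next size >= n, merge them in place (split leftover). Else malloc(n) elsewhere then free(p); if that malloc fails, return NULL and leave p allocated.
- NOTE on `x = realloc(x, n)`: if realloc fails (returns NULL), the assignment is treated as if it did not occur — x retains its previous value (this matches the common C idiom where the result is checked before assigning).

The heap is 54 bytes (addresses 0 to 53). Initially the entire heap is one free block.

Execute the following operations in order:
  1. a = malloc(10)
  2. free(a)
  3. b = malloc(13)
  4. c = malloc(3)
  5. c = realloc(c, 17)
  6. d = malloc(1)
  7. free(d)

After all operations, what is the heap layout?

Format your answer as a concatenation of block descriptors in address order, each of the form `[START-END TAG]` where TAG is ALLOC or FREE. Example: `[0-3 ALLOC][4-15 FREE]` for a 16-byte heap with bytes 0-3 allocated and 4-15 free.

Answer: [0-12 ALLOC][13-29 ALLOC][30-53 FREE]

Derivation:
Op 1: a = malloc(10) -> a = 0; heap: [0-9 ALLOC][10-53 FREE]
Op 2: free(a) -> (freed a); heap: [0-53 FREE]
Op 3: b = malloc(13) -> b = 0; heap: [0-12 ALLOC][13-53 FREE]
Op 4: c = malloc(3) -> c = 13; heap: [0-12 ALLOC][13-15 ALLOC][16-53 FREE]
Op 5: c = realloc(c, 17) -> c = 13; heap: [0-12 ALLOC][13-29 ALLOC][30-53 FREE]
Op 6: d = malloc(1) -> d = 30; heap: [0-12 ALLOC][13-29 ALLOC][30-30 ALLOC][31-53 FREE]
Op 7: free(d) -> (freed d); heap: [0-12 ALLOC][13-29 ALLOC][30-53 FREE]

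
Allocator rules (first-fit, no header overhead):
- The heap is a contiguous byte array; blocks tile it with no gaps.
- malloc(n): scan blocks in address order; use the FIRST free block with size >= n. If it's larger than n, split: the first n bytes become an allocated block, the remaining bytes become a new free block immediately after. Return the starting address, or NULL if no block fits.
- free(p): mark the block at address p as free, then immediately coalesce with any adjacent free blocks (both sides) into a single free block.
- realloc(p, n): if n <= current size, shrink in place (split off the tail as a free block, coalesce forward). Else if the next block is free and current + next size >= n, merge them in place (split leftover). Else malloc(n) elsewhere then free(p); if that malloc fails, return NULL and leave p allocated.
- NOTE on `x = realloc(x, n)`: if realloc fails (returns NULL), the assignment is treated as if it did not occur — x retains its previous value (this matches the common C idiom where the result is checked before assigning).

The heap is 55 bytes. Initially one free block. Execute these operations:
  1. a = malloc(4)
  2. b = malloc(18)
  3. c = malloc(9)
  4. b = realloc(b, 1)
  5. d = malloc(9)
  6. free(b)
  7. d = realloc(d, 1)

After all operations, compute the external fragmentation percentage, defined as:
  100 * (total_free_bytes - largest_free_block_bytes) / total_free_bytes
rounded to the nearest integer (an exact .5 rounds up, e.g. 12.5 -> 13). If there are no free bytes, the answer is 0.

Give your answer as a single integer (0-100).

Op 1: a = malloc(4) -> a = 0; heap: [0-3 ALLOC][4-54 FREE]
Op 2: b = malloc(18) -> b = 4; heap: [0-3 ALLOC][4-21 ALLOC][22-54 FREE]
Op 3: c = malloc(9) -> c = 22; heap: [0-3 ALLOC][4-21 ALLOC][22-30 ALLOC][31-54 FREE]
Op 4: b = realloc(b, 1) -> b = 4; heap: [0-3 ALLOC][4-4 ALLOC][5-21 FREE][22-30 ALLOC][31-54 FREE]
Op 5: d = malloc(9) -> d = 5; heap: [0-3 ALLOC][4-4 ALLOC][5-13 ALLOC][14-21 FREE][22-30 ALLOC][31-54 FREE]
Op 6: free(b) -> (freed b); heap: [0-3 ALLOC][4-4 FREE][5-13 ALLOC][14-21 FREE][22-30 ALLOC][31-54 FREE]
Op 7: d = realloc(d, 1) -> d = 5; heap: [0-3 ALLOC][4-4 FREE][5-5 ALLOC][6-21 FREE][22-30 ALLOC][31-54 FREE]
Free blocks: [1 16 24] total_free=41 largest=24 -> 100*(41-24)/41 = 1700/41 ≈ 41.463 -> rounds to 41

Answer: 41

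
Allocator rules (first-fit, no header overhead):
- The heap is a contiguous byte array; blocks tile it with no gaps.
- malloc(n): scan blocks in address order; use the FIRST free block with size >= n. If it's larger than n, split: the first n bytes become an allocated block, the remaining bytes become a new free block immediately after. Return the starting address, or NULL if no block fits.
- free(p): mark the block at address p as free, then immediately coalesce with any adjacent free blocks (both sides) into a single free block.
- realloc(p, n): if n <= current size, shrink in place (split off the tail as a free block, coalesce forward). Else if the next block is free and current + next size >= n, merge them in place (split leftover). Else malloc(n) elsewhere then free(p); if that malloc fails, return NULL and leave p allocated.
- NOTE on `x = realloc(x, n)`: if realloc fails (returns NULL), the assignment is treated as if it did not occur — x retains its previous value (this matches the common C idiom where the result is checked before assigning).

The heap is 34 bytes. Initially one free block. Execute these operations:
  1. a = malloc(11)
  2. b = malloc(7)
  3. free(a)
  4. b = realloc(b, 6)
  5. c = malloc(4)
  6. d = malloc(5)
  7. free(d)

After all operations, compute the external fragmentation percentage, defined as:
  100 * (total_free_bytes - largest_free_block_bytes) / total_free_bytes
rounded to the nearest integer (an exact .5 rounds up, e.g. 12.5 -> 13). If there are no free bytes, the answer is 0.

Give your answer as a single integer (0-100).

Answer: 29

Derivation:
Op 1: a = malloc(11) -> a = 0; heap: [0-10 ALLOC][11-33 FREE]
Op 2: b = malloc(7) -> b = 11; heap: [0-10 ALLOC][11-17 ALLOC][18-33 FREE]
Op 3: free(a) -> (freed a); heap: [0-10 FREE][11-17 ALLOC][18-33 FREE]
Op 4: b = realloc(b, 6) -> b = 11; heap: [0-10 FREE][11-16 ALLOC][17-33 FREE]
Op 5: c = malloc(4) -> c = 0; heap: [0-3 ALLOC][4-10 FREE][11-16 ALLOC][17-33 FREE]
Op 6: d = malloc(5) -> d = 4; heap: [0-3 ALLOC][4-8 ALLOC][9-10 FREE][11-16 ALLOC][17-33 FREE]
Op 7: free(d) -> (freed d); heap: [0-3 ALLOC][4-10 FREE][11-16 ALLOC][17-33 FREE]
Free blocks: [7 17] total_free=24 largest=17 -> 100*(24-17)/24 = 700/24 ≈ 29.167 -> rounds to 29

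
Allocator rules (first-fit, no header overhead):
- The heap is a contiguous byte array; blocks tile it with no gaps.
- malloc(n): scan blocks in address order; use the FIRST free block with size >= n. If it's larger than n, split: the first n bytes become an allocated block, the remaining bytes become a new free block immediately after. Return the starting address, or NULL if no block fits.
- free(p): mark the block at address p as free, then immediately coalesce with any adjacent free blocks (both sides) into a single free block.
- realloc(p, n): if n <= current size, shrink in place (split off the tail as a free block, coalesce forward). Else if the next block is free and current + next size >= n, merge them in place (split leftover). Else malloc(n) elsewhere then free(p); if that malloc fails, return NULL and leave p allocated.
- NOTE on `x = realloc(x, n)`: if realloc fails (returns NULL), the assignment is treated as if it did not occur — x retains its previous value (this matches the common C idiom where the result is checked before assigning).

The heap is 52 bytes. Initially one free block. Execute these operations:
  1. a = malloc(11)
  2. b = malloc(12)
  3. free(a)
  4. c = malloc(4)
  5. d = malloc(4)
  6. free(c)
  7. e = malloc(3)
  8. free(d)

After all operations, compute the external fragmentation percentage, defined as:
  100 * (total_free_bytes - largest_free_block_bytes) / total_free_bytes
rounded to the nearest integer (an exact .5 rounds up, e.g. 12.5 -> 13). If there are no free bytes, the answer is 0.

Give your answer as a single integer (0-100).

Answer: 22

Derivation:
Op 1: a = malloc(11) -> a = 0; heap: [0-10 ALLOC][11-51 FREE]
Op 2: b = malloc(12) -> b = 11; heap: [0-10 ALLOC][11-22 ALLOC][23-51 FREE]
Op 3: free(a) -> (freed a); heap: [0-10 FREE][11-22 ALLOC][23-51 FREE]
Op 4: c = malloc(4) -> c = 0; heap: [0-3 ALLOC][4-10 FREE][11-22 ALLOC][23-51 FREE]
Op 5: d = malloc(4) -> d = 4; heap: [0-3 ALLOC][4-7 ALLOC][8-10 FREE][11-22 ALLOC][23-51 FREE]
Op 6: free(c) -> (freed c); heap: [0-3 FREE][4-7 ALLOC][8-10 FREE][11-22 ALLOC][23-51 FREE]
Op 7: e = malloc(3) -> e = 0; heap: [0-2 ALLOC][3-3 FREE][4-7 ALLOC][8-10 FREE][11-22 ALLOC][23-51 FREE]
Op 8: free(d) -> (freed d); heap: [0-2 ALLOC][3-10 FREE][11-22 ALLOC][23-51 FREE]
Free blocks: [8 29] total_free=37 largest=29 -> 100*(37-29)/37 = 800/37 ≈ 21.622 -> rounds to 22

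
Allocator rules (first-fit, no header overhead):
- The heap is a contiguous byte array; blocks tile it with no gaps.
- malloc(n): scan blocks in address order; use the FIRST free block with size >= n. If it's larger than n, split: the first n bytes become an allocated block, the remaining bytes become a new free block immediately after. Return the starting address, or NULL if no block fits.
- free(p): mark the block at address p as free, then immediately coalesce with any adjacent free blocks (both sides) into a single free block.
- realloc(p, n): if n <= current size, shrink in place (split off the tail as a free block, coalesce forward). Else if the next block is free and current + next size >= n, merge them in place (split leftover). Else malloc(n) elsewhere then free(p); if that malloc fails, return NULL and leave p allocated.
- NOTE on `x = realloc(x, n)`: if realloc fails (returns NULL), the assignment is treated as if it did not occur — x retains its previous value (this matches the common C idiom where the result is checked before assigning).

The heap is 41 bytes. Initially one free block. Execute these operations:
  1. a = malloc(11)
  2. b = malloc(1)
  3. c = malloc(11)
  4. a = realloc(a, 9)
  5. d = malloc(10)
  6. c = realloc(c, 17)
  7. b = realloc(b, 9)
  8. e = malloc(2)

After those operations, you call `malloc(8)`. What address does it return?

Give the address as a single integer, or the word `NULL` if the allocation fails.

Op 1: a = malloc(11) -> a = 0; heap: [0-10 ALLOC][11-40 FREE]
Op 2: b = malloc(1) -> b = 11; heap: [0-10 ALLOC][11-11 ALLOC][12-40 FREE]
Op 3: c = malloc(11) -> c = 12; heap: [0-10 ALLOC][11-11 ALLOC][12-22 ALLOC][23-40 FREE]
Op 4: a = realloc(a, 9) -> a = 0; heap: [0-8 ALLOC][9-10 FREE][11-11 ALLOC][12-22 ALLOC][23-40 FREE]
Op 5: d = malloc(10) -> d = 23; heap: [0-8 ALLOC][9-10 FREE][11-11 ALLOC][12-22 ALLOC][23-32 ALLOC][33-40 FREE]
Op 6: c = realloc(c, 17) -> NULL (c unchanged); heap: [0-8 ALLOC][9-10 FREE][11-11 ALLOC][12-22 ALLOC][23-32 ALLOC][33-40 FREE]
Op 7: b = realloc(b, 9) -> NULL (b unchanged); heap: [0-8 ALLOC][9-10 FREE][11-11 ALLOC][12-22 ALLOC][23-32 ALLOC][33-40 FREE]
Op 8: e = malloc(2) -> e = 9; heap: [0-8 ALLOC][9-10 ALLOC][11-11 ALLOC][12-22 ALLOC][23-32 ALLOC][33-40 FREE]
malloc(8): first-fit scan over [0-8 ALLOC][9-10 ALLOC][11-11 ALLOC][12-22 ALLOC][23-32 ALLOC][33-40 FREE] -> 33

Answer: 33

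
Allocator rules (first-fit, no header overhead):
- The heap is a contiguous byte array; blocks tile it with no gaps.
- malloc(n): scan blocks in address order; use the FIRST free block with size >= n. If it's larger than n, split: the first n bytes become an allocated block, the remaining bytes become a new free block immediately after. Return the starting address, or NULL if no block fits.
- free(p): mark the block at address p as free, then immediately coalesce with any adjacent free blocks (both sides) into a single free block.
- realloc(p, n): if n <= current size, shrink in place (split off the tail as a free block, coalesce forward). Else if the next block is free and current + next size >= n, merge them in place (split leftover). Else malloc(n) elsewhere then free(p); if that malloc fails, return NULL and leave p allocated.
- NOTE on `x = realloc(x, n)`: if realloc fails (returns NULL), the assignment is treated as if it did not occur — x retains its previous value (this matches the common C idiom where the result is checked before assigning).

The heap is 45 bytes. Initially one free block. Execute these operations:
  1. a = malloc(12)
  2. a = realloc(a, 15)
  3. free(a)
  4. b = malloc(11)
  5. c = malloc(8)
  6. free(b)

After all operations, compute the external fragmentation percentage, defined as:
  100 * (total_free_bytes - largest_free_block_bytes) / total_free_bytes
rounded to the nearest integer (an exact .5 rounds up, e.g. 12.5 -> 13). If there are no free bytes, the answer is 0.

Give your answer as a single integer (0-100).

Answer: 30

Derivation:
Op 1: a = malloc(12) -> a = 0; heap: [0-11 ALLOC][12-44 FREE]
Op 2: a = realloc(a, 15) -> a = 0; heap: [0-14 ALLOC][15-44 FREE]
Op 3: free(a) -> (freed a); heap: [0-44 FREE]
Op 4: b = malloc(11) -> b = 0; heap: [0-10 ALLOC][11-44 FREE]
Op 5: c = malloc(8) -> c = 11; heap: [0-10 ALLOC][11-18 ALLOC][19-44 FREE]
Op 6: free(b) -> (freed b); heap: [0-10 FREE][11-18 ALLOC][19-44 FREE]
Free blocks: [11 26] total_free=37 largest=26 -> 100*(37-26)/37 = 1100/37 ≈ 29.730 -> rounds to 30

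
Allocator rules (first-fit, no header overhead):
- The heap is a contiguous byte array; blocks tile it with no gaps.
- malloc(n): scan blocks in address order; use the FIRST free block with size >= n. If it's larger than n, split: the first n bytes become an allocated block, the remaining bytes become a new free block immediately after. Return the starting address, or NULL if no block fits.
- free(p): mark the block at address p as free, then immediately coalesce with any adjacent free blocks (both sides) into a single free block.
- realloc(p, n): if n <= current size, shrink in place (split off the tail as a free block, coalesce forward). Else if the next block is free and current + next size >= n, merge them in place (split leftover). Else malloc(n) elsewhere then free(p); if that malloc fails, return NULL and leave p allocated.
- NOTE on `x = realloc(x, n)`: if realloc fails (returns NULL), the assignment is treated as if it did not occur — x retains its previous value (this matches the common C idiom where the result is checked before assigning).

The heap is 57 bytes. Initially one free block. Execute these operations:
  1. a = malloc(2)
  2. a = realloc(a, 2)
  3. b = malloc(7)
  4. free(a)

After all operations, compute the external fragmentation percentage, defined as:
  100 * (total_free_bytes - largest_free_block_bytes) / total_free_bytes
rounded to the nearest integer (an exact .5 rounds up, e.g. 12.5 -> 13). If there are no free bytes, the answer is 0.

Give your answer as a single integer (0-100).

Answer: 4

Derivation:
Op 1: a = malloc(2) -> a = 0; heap: [0-1 ALLOC][2-56 FREE]
Op 2: a = realloc(a, 2) -> a = 0; heap: [0-1 ALLOC][2-56 FREE]
Op 3: b = malloc(7) -> b = 2; heap: [0-1 ALLOC][2-8 ALLOC][9-56 FREE]
Op 4: free(a) -> (freed a); heap: [0-1 FREE][2-8 ALLOC][9-56 FREE]
Free blocks: [2 48] total_free=50 largest=48 -> 100*(50-48)/50 = 200/50 = 4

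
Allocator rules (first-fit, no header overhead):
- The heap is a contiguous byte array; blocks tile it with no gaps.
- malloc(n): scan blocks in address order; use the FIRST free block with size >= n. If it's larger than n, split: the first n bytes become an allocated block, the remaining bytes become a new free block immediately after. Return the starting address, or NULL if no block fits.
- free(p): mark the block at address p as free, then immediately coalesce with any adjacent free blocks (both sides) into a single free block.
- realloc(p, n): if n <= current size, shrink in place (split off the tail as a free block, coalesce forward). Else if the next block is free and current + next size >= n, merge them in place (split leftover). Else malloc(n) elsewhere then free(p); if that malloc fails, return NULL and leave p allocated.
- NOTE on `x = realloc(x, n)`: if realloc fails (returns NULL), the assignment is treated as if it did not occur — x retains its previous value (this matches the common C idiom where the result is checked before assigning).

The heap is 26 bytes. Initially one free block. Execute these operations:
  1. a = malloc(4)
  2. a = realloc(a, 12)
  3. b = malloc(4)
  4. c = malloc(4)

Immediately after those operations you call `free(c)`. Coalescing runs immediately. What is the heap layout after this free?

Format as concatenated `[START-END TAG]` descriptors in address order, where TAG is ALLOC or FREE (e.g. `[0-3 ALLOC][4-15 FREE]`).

Op 1: a = malloc(4) -> a = 0; heap: [0-3 ALLOC][4-25 FREE]
Op 2: a = realloc(a, 12) -> a = 0; heap: [0-11 ALLOC][12-25 FREE]
Op 3: b = malloc(4) -> b = 12; heap: [0-11 ALLOC][12-15 ALLOC][16-25 FREE]
Op 4: c = malloc(4) -> c = 16; heap: [0-11 ALLOC][12-15 ALLOC][16-19 ALLOC][20-25 FREE]
free(c): c = 16 -> block [16-19 ALLOC]; mark free, coalesce with adjacent free neighbors -> [0-11 ALLOC][12-15 ALLOC][16-25 FREE]

Answer: [0-11 ALLOC][12-15 ALLOC][16-25 FREE]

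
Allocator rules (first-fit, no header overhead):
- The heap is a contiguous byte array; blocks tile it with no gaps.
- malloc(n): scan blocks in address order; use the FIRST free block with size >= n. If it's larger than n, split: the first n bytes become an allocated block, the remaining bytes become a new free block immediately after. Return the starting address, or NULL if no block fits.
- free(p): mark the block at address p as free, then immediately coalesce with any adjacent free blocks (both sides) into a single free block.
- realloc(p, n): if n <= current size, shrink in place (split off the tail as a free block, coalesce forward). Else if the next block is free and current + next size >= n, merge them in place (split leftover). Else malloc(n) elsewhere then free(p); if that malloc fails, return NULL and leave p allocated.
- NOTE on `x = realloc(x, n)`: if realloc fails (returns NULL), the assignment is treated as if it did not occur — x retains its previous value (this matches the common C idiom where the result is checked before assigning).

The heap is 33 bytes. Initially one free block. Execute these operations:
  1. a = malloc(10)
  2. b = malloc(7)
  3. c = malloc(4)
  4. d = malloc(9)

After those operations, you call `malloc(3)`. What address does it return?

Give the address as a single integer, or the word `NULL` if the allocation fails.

Answer: 30

Derivation:
Op 1: a = malloc(10) -> a = 0; heap: [0-9 ALLOC][10-32 FREE]
Op 2: b = malloc(7) -> b = 10; heap: [0-9 ALLOC][10-16 ALLOC][17-32 FREE]
Op 3: c = malloc(4) -> c = 17; heap: [0-9 ALLOC][10-16 ALLOC][17-20 ALLOC][21-32 FREE]
Op 4: d = malloc(9) -> d = 21; heap: [0-9 ALLOC][10-16 ALLOC][17-20 ALLOC][21-29 ALLOC][30-32 FREE]
malloc(3): first-fit scan over [0-9 ALLOC][10-16 ALLOC][17-20 ALLOC][21-29 ALLOC][30-32 FREE] -> 30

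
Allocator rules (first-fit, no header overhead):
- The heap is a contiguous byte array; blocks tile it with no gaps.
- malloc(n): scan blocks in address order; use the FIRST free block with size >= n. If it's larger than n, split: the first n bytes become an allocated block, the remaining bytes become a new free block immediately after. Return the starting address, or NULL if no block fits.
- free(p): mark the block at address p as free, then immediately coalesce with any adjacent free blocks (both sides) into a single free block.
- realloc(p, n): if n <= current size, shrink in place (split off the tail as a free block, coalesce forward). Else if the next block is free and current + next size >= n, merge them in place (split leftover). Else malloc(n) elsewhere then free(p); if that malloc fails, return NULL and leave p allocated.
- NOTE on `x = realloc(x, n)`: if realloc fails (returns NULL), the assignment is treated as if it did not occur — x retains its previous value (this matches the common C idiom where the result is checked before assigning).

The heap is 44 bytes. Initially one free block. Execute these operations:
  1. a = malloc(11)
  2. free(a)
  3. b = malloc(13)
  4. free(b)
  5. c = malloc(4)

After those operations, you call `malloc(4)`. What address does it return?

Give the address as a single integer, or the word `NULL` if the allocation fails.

Answer: 4

Derivation:
Op 1: a = malloc(11) -> a = 0; heap: [0-10 ALLOC][11-43 FREE]
Op 2: free(a) -> (freed a); heap: [0-43 FREE]
Op 3: b = malloc(13) -> b = 0; heap: [0-12 ALLOC][13-43 FREE]
Op 4: free(b) -> (freed b); heap: [0-43 FREE]
Op 5: c = malloc(4) -> c = 0; heap: [0-3 ALLOC][4-43 FREE]
malloc(4): first-fit scan over [0-3 ALLOC][4-43 FREE] -> 4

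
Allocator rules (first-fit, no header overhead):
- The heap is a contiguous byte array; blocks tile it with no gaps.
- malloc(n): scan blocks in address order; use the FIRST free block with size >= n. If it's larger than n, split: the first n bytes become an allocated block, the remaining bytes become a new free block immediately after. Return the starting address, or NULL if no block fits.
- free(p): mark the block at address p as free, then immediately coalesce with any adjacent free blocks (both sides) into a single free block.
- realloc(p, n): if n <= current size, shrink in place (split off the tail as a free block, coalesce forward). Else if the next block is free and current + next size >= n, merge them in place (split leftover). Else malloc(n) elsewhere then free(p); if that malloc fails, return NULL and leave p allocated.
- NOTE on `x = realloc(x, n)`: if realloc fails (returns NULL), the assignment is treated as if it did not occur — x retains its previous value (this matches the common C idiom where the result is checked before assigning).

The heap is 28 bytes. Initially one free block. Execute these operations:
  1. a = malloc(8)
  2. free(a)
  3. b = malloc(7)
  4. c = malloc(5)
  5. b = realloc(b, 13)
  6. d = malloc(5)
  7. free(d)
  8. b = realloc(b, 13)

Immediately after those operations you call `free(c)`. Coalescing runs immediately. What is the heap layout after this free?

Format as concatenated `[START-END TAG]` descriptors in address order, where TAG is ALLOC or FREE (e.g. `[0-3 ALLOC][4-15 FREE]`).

Op 1: a = malloc(8) -> a = 0; heap: [0-7 ALLOC][8-27 FREE]
Op 2: free(a) -> (freed a); heap: [0-27 FREE]
Op 3: b = malloc(7) -> b = 0; heap: [0-6 ALLOC][7-27 FREE]
Op 4: c = malloc(5) -> c = 7; heap: [0-6 ALLOC][7-11 ALLOC][12-27 FREE]
Op 5: b = realloc(b, 13) -> b = 12; heap: [0-6 FREE][7-11 ALLOC][12-24 ALLOC][25-27 FREE]
Op 6: d = malloc(5) -> d = 0; heap: [0-4 ALLOC][5-6 FREE][7-11 ALLOC][12-24 ALLOC][25-27 FREE]
Op 7: free(d) -> (freed d); heap: [0-6 FREE][7-11 ALLOC][12-24 ALLOC][25-27 FREE]
Op 8: b = realloc(b, 13) -> b = 12; heap: [0-6 FREE][7-11 ALLOC][12-24 ALLOC][25-27 FREE]
free(c): c = 7 -> block [7-11 ALLOC]; mark free, coalesce with adjacent free neighbors -> [0-11 FREE][12-24 ALLOC][25-27 FREE]

Answer: [0-11 FREE][12-24 ALLOC][25-27 FREE]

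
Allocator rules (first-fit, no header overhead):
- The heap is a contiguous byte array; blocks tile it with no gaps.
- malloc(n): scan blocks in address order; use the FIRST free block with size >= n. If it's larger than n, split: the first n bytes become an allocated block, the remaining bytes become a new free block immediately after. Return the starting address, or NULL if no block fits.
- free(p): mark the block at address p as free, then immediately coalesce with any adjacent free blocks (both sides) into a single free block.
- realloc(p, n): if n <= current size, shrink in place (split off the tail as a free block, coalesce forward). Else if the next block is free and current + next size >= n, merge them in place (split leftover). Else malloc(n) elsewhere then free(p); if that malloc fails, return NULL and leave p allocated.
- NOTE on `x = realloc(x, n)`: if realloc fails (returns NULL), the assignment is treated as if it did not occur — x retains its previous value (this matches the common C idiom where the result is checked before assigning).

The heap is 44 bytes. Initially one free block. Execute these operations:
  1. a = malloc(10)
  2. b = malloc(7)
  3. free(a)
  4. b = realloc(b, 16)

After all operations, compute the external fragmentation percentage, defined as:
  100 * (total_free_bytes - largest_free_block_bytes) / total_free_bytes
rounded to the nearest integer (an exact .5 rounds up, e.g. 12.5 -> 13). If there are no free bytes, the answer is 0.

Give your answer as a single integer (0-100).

Answer: 36

Derivation:
Op 1: a = malloc(10) -> a = 0; heap: [0-9 ALLOC][10-43 FREE]
Op 2: b = malloc(7) -> b = 10; heap: [0-9 ALLOC][10-16 ALLOC][17-43 FREE]
Op 3: free(a) -> (freed a); heap: [0-9 FREE][10-16 ALLOC][17-43 FREE]
Op 4: b = realloc(b, 16) -> b = 10; heap: [0-9 FREE][10-25 ALLOC][26-43 FREE]
Free blocks: [10 18] total_free=28 largest=18 -> 100*(28-18)/28 = 1000/28 ≈ 35.714 -> rounds to 36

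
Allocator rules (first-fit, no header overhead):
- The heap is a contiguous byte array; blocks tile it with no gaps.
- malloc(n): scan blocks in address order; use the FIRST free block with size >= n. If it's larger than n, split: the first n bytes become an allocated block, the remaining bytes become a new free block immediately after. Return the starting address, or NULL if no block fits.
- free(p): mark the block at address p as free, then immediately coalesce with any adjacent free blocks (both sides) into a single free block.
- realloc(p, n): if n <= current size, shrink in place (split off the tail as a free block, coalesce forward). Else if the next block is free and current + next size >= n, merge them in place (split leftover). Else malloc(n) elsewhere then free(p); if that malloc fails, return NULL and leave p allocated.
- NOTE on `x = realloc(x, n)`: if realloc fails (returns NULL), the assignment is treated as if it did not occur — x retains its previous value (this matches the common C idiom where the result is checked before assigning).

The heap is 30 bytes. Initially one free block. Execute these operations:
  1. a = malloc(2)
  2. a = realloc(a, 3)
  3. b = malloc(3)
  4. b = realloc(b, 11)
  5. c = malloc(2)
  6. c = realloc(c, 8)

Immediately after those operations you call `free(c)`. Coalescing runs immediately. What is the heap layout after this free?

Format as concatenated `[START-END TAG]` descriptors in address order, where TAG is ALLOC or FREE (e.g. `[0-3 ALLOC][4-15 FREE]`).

Op 1: a = malloc(2) -> a = 0; heap: [0-1 ALLOC][2-29 FREE]
Op 2: a = realloc(a, 3) -> a = 0; heap: [0-2 ALLOC][3-29 FREE]
Op 3: b = malloc(3) -> b = 3; heap: [0-2 ALLOC][3-5 ALLOC][6-29 FREE]
Op 4: b = realloc(b, 11) -> b = 3; heap: [0-2 ALLOC][3-13 ALLOC][14-29 FREE]
Op 5: c = malloc(2) -> c = 14; heap: [0-2 ALLOC][3-13 ALLOC][14-15 ALLOC][16-29 FREE]
Op 6: c = realloc(c, 8) -> c = 14; heap: [0-2 ALLOC][3-13 ALLOC][14-21 ALLOC][22-29 FREE]
free(c): c = 14 -> block [14-21 ALLOC]; mark free, coalesce with adjacent free neighbors -> [0-2 ALLOC][3-13 ALLOC][14-29 FREE]

Answer: [0-2 ALLOC][3-13 ALLOC][14-29 FREE]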